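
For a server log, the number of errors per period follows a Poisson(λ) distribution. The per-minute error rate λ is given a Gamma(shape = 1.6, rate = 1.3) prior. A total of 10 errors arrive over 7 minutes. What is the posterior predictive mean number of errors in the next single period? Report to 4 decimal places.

With a Gamma(shape α, rate β) prior, the Poisson likelihood is conjugate: the posterior is Gamma(α + ΣXᵢ, β + n).
Posterior: Gamma(α+S, β+n) = Gamma(1.6+10, 1.3+7) = Gamma(11.6, 8.3).
The predictive distribution for one future period is NegBinom with mean α/β = 1.3976.

1.3976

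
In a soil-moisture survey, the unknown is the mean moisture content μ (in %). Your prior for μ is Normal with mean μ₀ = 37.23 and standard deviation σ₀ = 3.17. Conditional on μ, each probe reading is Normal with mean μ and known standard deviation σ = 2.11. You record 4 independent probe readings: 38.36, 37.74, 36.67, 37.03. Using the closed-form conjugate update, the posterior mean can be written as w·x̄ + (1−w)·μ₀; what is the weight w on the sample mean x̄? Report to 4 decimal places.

0.9003

For Normal data with known variance σ², a Normal(μ₀, σ₀²) prior on μ is conjugate. Posterior precision = 1/σ₀² + n/σ²; posterior mean is the precision-weighted average of μ₀ and x̄.
σ₀² = 3.17² = 10.0489, σ² = 2.11² = 4.4521. Prior precision 1/σ₀² = 1/10.0489; data precision n/σ² = 4/4.4521.
w = (n/σ²)/(1/σ₀² + n/σ²) = n·σ₀²/(σ² + n·σ₀²) = 4·10.0489/(4.4521 + 4·10.0489) = 40.1956/44.6477 = 0.9003.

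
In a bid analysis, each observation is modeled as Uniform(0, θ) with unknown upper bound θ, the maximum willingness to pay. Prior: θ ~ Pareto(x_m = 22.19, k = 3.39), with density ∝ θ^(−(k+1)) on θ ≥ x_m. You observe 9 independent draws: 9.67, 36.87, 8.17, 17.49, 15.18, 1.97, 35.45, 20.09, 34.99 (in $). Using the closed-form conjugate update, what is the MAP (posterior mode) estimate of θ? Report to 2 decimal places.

A Pareto(scale x_m, shape k) prior on the upper bound θ of Uniform(0, θ) is conjugate: posterior is Pareto(max(x_m, max xᵢ), k + n).
Sample maximum = 36.87; prior scale x_m = 22.19 → posterior scale = max = 36.87.
Posterior shape = 3.39 + 9 = 12.39.
The Pareto density is decreasing on [x_m, ∞), so the mode is x_m = 36.87.

36.87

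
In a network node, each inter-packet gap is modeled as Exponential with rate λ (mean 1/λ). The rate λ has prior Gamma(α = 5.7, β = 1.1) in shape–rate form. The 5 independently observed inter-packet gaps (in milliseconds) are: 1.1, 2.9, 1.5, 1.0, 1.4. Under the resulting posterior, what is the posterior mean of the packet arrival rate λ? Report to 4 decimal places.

1.1889

With a Gamma(shape α, rate β) prior on the exponential rate λ, the posterior after n observations with total T = Σxᵢ is Gamma(α+n, β+T).
Sum of observations T = 7.9 milliseconds; n = 5.
Posterior: Gamma(5.7+5, 1.1+7.9) = Gamma(10.7, 9.0).
Posterior mean of λ = α/β = 10.7/9.0 = 1.1889.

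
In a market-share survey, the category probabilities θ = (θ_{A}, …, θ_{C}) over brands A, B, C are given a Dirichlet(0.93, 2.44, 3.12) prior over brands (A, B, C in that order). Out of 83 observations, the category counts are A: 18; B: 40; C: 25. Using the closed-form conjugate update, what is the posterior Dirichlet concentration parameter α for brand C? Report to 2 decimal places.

28.12

The Dirichlet prior is conjugate to the Multinomial likelihood: each posterior αⱼ = prior αⱼ + observed count nⱼ.
Posterior concentration: (18.93, 42.44, 28.12), total = 89.49.
α_{C} = 3.12 + 25 = 28.12.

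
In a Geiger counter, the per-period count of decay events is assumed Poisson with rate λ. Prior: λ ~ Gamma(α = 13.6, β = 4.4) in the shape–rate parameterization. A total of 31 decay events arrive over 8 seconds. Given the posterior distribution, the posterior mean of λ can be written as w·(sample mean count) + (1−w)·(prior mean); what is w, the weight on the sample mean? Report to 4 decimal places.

0.6452

With a Gamma(shape α, rate β) prior, the Poisson likelihood is conjugate: the posterior is Gamma(α + ΣXᵢ, β + n).
Posterior mean = (α₀+S)/(β₀+n) = [n/(β₀+n)]·(S/n) + [β₀/(β₀+n)]·(α₀/β₀), so only n and β₀ enter the weight.
Weight on data w = n/(β₀+n) = 8/(4.4+8) = 8/12.4 = 0.6452.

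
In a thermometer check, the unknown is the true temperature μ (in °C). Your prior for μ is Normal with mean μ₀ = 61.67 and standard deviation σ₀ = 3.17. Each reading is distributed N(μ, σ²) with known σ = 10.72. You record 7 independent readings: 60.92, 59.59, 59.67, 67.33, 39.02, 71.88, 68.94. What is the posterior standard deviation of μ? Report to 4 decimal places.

For Normal data with known variance σ², a Normal(μ₀, σ₀²) prior on μ is conjugate. Posterior precision = 1/σ₀² + n/σ²; posterior mean is the precision-weighted average of μ₀ and x̄.
σ₀² = 3.17² = 10.0489, σ² = 10.72² = 114.9184; σ² + n·σ₀² = 114.9184 + 7·10.0489 = 185.2607.
Posterior precision = 1/σ₀² + n/σ² = 1/10.0489 + 7/114.9184 = (σ² + n·σ₀²)/(σ₀²σ²) = 185.2607/(10.0489·114.9184); posterior variance σₙ² = σ₀²σ²/(σ² + n·σ₀²) = 10.0489·114.9184/185.2607 = 6.233397.
Posterior SD = √σₙ² = √(10.0489·114.9184/185.2607) = 2.4967.

2.4967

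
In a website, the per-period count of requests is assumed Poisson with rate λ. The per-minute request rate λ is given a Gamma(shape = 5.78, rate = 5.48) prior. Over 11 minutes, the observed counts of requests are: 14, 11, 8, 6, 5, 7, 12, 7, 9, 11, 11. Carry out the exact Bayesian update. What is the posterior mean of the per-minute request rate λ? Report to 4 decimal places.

With a Gamma(shape α, rate β) prior, the Poisson likelihood is conjugate: the posterior is Gamma(α + ΣXᵢ, β + n).
Sum of counts S = 101 over n = 11 minutes.
Posterior: Gamma(α+S, β+n) = Gamma(5.78+101, 5.48+11) = Gamma(106.78, 16.48).
Posterior mean = α/β = 106.78/16.48 = 6.4794.

6.4794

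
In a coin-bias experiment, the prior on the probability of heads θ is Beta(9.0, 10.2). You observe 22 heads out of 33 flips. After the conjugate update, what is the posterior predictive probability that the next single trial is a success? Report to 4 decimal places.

0.5939

The Beta prior is conjugate to a Binomial/Bernoulli likelihood; the update adds successes to α and failures to β.
Posterior: Beta(α+k, β+n−k) = Beta(9.0+22, 10.2+11) = Beta(31.0, 21.2).
For a single future Bernoulli trial, P(success | data) = α/(α+β) = 0.5939.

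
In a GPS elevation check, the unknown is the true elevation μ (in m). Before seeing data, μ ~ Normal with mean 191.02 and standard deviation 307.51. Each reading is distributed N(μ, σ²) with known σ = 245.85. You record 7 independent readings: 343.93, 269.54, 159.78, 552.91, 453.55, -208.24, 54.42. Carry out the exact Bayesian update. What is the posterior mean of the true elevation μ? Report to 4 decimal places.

228.8186

For Normal data with known variance σ², a Normal(μ₀, σ₀²) prior on μ is conjugate. Posterior precision = 1/σ₀² + n/σ²; posterior mean is the precision-weighted average of μ₀ and x̄.
Σxᵢ = 343.93 + 269.54 + 159.78 + 552.91 + 453.55 + (-208.24) + 54.42 = 1625.89, so n·x̄ = 1625.89.
σ₀² = 307.51² = 94562.4001, σ² = 245.85² = 60442.2225; σ² + n·σ₀² = 60442.2225 + 7·94562.4001 = 722379.0232.
Posterior mean = (μ₀/σ₀² + n·x̄/σ²)/(1/σ₀² + n/σ²) = (σ²·μ₀ + σ₀²·n·x̄)/(σ² + n·σ₀²) = (60442.2225·191.02 + 94562.4001·1625.89)/722379.0232 = 165293734.040539/722379.0232 = 228.8186.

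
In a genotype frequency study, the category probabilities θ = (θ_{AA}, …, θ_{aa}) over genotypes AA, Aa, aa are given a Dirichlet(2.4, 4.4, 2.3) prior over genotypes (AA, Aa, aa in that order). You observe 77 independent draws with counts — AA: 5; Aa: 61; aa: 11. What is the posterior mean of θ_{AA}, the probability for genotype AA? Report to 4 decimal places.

0.0859

The Dirichlet prior is conjugate to the Multinomial likelihood: each posterior αⱼ = prior αⱼ + observed count nⱼ.
Posterior concentration: (7.4, 65.4, 13.3), total = 86.1.
E[θ_{AA}|data] = α_{AA}/Σα = 7.4/86.1 = 0.0859.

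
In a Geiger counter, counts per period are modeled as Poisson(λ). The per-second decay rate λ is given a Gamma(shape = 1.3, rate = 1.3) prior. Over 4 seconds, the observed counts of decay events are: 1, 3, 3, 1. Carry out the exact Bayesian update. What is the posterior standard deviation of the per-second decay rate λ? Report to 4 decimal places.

0.5754

With a Gamma(shape α, rate β) prior, the Poisson likelihood is conjugate: the posterior is Gamma(α + ΣXᵢ, β + n).
Sum of counts S = 8 over n = 4 seconds.
Posterior: Gamma(α+S, β+n) = Gamma(1.3+8, 1.3+4) = Gamma(9.3, 5.3).
SD = √α/β = √9.3/5.3 = 0.5754.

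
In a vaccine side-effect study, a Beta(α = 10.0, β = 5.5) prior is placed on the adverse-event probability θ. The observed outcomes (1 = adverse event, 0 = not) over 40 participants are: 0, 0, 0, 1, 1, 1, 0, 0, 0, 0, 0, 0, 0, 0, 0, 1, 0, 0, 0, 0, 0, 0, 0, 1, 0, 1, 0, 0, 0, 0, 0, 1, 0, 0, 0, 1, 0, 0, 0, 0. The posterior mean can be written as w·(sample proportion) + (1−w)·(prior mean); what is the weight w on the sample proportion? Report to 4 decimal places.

0.7207

The Beta prior is conjugate to a Binomial/Bernoulli likelihood; the update adds successes to α and failures to β.
Posterior mean = (α₀+k)/(α₀+β₀+n) = [n/(α₀+β₀+n)]·(k/n) + [(α₀+β₀)/(α₀+β₀+n)]·α₀/(α₀+β₀), so only n and the prior enter the weight.
The weight on the data is w = n/(α₀+β₀+n) = 40/(10.0+5.5+40) = 40/55.5 = 0.7207.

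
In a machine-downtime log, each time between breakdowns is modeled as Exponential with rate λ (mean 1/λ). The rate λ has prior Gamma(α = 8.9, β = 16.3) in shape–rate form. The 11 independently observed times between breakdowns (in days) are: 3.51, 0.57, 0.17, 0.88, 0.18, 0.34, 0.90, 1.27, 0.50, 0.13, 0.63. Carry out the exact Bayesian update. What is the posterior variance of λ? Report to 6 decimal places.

0.030894

With a Gamma(shape α, rate β) prior on the exponential rate λ, the posterior after n observations with total T = Σxᵢ is Gamma(α+n, β+T).
Sum of observations T = 9.08 days; n = 11.
Posterior: Gamma(8.9+11, 16.3+9.08) = Gamma(19.9, 25.38).
Var = α/β² = 0.030894.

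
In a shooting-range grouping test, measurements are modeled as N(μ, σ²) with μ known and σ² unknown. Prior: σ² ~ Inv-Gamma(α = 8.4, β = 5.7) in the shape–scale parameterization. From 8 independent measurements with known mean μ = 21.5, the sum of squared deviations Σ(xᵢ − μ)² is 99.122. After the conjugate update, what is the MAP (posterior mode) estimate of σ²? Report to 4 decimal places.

With known mean μ and an Inverse-Gamma(α, β) prior on σ², the Normal likelihood is conjugate: posterior is Inv-Gamma(α + n/2, β + Σ(xᵢ−μ)²/2).
Posterior: Inv-Gamma(8.4 + 8/2, 5.7 + 99.122/2) = Inv-Gamma(12.40, 55.2610).
Mode = β/(α+1) = 55.2610/13.40 = 4.1240.

4.1240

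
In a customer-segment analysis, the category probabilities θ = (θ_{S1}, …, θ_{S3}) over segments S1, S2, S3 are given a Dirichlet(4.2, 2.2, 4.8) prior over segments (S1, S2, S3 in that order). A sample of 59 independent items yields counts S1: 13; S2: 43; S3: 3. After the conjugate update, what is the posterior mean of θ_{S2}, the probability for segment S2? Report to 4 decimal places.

0.6439

The Dirichlet prior is conjugate to the Multinomial likelihood: each posterior αⱼ = prior αⱼ + observed count nⱼ.
Posterior concentration: (17.2, 45.2, 7.8), total = 70.2.
E[θ_{S2}|data] = α_{S2}/Σα = 45.2/70.2 = 0.6439.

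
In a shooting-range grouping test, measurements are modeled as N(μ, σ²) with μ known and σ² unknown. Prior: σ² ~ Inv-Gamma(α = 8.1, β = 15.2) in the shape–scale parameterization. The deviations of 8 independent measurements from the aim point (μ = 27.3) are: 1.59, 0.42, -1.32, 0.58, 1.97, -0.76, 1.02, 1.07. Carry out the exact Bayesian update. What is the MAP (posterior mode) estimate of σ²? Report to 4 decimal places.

With known mean μ and an Inverse-Gamma(α, β) prior on σ², the Normal likelihood is conjugate: posterior is Inv-Gamma(α + n/2, β + Σ(xᵢ−μ)²/2).
Σ(xᵢ−μ)² = (1.59)² + (0.42)² + (-1.32)² + (0.58)² + (1.97)² + (-0.76)² + (1.02)² + (1.07)² = 11.4271.
Posterior: Inv-Gamma(8.1 + 8/2, 15.2 + 11.4271/2) = Inv-Gamma(12.10, 20.91355).
Mode = β/(α+1) = 20.91355/13.10 = 1.5965.

1.5965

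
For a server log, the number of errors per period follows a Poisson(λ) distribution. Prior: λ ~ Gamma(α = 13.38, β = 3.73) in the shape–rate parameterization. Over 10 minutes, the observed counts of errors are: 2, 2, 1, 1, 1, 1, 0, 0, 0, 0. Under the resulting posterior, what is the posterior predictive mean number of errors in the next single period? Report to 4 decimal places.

With a Gamma(shape α, rate β) prior, the Poisson likelihood is conjugate: the posterior is Gamma(α + ΣXᵢ, β + n).
Sum of counts S = 8 over n = 10 minutes.
Posterior: Gamma(α+S, β+n) = Gamma(13.38+8, 3.73+10) = Gamma(21.38, 13.73).
The predictive distribution for one future period is NegBinom with mean α/β = 1.5572.

1.5572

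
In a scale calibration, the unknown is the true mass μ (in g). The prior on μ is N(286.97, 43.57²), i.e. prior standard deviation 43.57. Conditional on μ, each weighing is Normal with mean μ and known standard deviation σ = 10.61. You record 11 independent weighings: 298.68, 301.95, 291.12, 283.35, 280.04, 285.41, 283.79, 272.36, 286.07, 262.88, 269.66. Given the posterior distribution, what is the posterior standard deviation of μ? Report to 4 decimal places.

3.1904

For Normal data with known variance σ², a Normal(μ₀, σ₀²) prior on μ is conjugate. Posterior precision = 1/σ₀² + n/σ²; posterior mean is the precision-weighted average of μ₀ and x̄.
σ₀² = 43.57² = 1898.3449, σ² = 10.61² = 112.5721; σ² + n·σ₀² = 112.5721 + 11·1898.3449 = 20994.366.
Posterior precision = 1/σ₀² + n/σ² = 1/1898.3449 + 11/112.5721 = (σ² + n·σ₀²)/(σ₀²σ²) = 20994.366/(1898.3449·112.5721); posterior variance σₙ² = σ₀²σ²/(σ² + n·σ₀²) = 1898.3449·112.5721/20994.366 = 10.178953.
Posterior SD = √σₙ² = √(1898.3449·112.5721/20994.366) = 3.1904.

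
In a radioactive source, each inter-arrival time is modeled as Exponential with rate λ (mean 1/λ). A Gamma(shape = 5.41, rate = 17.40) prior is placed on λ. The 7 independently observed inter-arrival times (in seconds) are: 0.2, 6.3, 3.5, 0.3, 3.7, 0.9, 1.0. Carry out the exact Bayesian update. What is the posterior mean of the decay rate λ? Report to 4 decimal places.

With a Gamma(shape α, rate β) prior on the exponential rate λ, the posterior after n observations with total T = Σxᵢ is Gamma(α+n, β+T).
Sum of observations T = 15.9 seconds; n = 7.
Posterior: Gamma(5.41+7, 17.40+15.9) = Gamma(12.41, 33.30).
Posterior mean of λ = α/β = 12.41/33.30 = 0.3727.

0.3727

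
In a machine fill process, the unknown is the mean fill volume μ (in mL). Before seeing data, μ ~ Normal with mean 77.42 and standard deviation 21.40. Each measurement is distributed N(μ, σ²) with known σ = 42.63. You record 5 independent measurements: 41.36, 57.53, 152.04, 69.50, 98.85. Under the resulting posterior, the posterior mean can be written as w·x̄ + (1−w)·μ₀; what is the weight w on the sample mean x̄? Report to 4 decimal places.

0.5575

For Normal data with known variance σ², a Normal(μ₀, σ₀²) prior on μ is conjugate. Posterior precision = 1/σ₀² + n/σ²; posterior mean is the precision-weighted average of μ₀ and x̄.
σ₀² = 21.40² = 457.96, σ² = 42.63² = 1817.3169. Prior precision 1/σ₀² = 1/457.96; data precision n/σ² = 5/1817.3169.
w = (n/σ²)/(1/σ₀² + n/σ²) = n·σ₀²/(σ² + n·σ₀²) = 5·457.96/(1817.3169 + 5·457.96) = 2289.8/4107.1169 = 0.5575.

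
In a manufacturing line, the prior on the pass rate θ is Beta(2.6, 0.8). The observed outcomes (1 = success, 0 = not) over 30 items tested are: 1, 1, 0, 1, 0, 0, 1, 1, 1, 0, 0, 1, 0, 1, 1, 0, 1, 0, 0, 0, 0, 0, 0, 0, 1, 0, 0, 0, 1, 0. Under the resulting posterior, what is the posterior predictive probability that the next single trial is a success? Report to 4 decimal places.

0.4371

The Beta prior is conjugate to a Binomial/Bernoulli likelihood; the update adds successes to α and failures to β.
Posterior: Beta(α+k, β+n−k) = Beta(2.6+12, 0.8+18) = Beta(14.6, 18.8).
For a single future Bernoulli trial, P(success | data) = α/(α+β) = 0.4371.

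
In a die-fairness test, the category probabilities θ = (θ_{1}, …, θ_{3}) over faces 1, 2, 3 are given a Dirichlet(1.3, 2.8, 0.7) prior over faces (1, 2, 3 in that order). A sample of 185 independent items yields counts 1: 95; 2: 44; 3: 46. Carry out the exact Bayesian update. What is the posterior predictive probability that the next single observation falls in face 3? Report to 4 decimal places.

The Dirichlet prior is conjugate to the Multinomial likelihood: each posterior αⱼ = prior αⱼ + observed count nⱼ.
Posterior concentration: (96.3, 46.8, 46.7), total = 189.8.
P(next = 3 | data) = α_{3}/Σα = 0.2460.

0.2460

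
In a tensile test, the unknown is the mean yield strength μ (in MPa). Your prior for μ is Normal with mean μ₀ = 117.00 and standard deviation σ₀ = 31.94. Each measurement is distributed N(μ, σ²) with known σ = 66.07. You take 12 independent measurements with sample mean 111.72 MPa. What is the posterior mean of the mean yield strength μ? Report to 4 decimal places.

For Normal data with known variance σ², a Normal(μ₀, σ₀²) prior on μ is conjugate. Posterior precision = 1/σ₀² + n/σ²; posterior mean is the precision-weighted average of μ₀ and x̄.
n·x̄ = 12·111.72 = 1340.64.
σ₀² = 31.94² = 1020.1636, σ² = 66.07² = 4365.2449; σ² + n·σ₀² = 4365.2449 + 12·1020.1636 = 16607.2081.
Posterior mean = (μ₀/σ₀² + n·x̄/σ²)/(1/σ₀² + n/σ²) = (σ²·μ₀ + σ₀²·n·x̄)/(σ² + n·σ₀²) = (4365.2449·117.00 + 1020.1636·1340.64)/16607.2081 = 1878405.782004/16607.2081 = 113.1079.

113.1079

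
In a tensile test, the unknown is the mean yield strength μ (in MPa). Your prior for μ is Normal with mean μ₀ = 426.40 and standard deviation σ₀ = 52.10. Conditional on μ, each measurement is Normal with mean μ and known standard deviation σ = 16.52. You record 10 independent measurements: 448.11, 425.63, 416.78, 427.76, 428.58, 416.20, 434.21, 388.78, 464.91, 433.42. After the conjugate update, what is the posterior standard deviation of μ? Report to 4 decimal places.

5.1980

For Normal data with known variance σ², a Normal(μ₀, σ₀²) prior on μ is conjugate. Posterior precision = 1/σ₀² + n/σ²; posterior mean is the precision-weighted average of μ₀ and x̄.
σ₀² = 52.10² = 2714.41, σ² = 16.52² = 272.9104; σ² + n·σ₀² = 272.9104 + 10·2714.41 = 27417.0104.
Posterior precision = 1/σ₀² + n/σ² = 1/2714.41 + 10/272.9104 = (σ² + n·σ₀²)/(σ₀²σ²) = 27417.0104/(2714.41·272.9104); posterior variance σₙ² = σ₀²σ²/(σ² + n·σ₀²) = 2714.41·272.9104/27417.0104 = 27.019384.
Posterior SD = √σₙ² = √(2714.41·272.9104/27417.0104) = 5.1980.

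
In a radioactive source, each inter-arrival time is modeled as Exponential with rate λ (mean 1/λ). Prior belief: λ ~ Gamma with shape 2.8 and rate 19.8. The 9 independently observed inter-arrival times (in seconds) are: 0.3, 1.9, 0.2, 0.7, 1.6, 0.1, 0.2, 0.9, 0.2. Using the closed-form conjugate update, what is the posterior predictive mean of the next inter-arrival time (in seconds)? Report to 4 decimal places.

2.3981

With a Gamma(shape α, rate β) prior on the exponential rate λ, the posterior after n observations with total T = Σxᵢ is Gamma(α+n, β+T).
Sum of observations T = 6.1 seconds; n = 9.
Posterior: Gamma(2.8+9, 19.8+6.1) = Gamma(11.8, 25.9).
The predictive distribution for the next observation is Lomax; its mean is β/(α−1) = 25.9/10.8 = 2.3981.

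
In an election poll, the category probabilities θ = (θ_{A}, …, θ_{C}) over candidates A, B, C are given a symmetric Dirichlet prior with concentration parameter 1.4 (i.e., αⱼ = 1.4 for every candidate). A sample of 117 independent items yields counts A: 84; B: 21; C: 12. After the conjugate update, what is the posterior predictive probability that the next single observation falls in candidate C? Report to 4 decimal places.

The Dirichlet prior is conjugate to the Multinomial likelihood: each posterior αⱼ = prior αⱼ + observed count nⱼ.
Posterior concentration: (85.4, 22.4, 13.4), total = 121.2.
P(next = C | data) = α_{C}/Σα = 0.1106.

0.1106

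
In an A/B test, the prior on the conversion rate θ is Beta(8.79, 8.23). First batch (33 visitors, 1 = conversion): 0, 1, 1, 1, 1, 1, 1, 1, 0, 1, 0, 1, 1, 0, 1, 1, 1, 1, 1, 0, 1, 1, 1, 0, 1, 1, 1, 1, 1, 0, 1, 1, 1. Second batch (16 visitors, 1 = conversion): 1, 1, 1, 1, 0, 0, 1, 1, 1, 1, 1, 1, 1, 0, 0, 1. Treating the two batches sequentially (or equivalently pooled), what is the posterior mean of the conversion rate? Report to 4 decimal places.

The Beta prior is conjugate to a Binomial/Bernoulli likelihood; the update adds successes to α and failures to β.
After batch 1: Beta(8.79+26, 8.23+7) = Beta(34.79, 15.23).
After batch 2: Beta(34.79+12, 15.23+4) = Beta(46.79, 19.23).
Posterior mean = α/(α+β) = 46.79/66.02 = 0.7087.

0.7087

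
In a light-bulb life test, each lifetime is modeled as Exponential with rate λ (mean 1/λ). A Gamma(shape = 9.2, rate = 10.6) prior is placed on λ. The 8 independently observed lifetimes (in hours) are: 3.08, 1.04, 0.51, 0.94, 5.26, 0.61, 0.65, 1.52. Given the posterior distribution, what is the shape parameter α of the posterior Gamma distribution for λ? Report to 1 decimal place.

17.2

With a Gamma(shape α, rate β) prior on the exponential rate λ, the posterior after n observations with total T = Σxᵢ is Gamma(α+n, β+T).
Sum of observations T = 13.61 hours; n = 8.
Posterior: Gamma(9.2+8, 10.6+13.61) = Gamma(17.2, 24.21).
Posterior α = 17.2.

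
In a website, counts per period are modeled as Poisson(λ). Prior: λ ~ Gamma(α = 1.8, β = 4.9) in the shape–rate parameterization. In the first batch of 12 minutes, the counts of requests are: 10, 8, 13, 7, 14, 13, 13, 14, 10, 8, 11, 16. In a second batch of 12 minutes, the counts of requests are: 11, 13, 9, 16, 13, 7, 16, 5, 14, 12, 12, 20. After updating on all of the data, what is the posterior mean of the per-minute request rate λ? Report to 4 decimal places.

With a Gamma(shape α, rate β) prior, the Poisson likelihood is conjugate: the posterior is Gamma(α + ΣXᵢ, β + n).
Batch 1: sum of counts S = 137 over n = 12 minutes.
After batch 1: Gamma(α+S, β+n) = Gamma(1.8+137, 4.9+12) = Gamma(138.8, 16.9).
Batch 2: sum of counts S = 148 over n = 12 minutes.
After batch 2: Gamma(α+S, β+n) = Gamma(138.8+148, 16.9+12) = Gamma(286.8, 28.9).
Posterior mean = α/β = 286.8/28.9 = 9.9239.

9.9239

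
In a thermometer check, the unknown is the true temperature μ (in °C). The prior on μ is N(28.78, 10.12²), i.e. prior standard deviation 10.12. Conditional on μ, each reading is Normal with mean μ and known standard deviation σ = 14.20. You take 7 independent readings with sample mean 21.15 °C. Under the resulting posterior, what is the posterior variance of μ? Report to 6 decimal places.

For Normal data with known variance σ², a Normal(μ₀, σ₀²) prior on μ is conjugate. Posterior precision = 1/σ₀² + n/σ²; posterior mean is the precision-weighted average of μ₀ and x̄.
σ₀² = 10.12² = 102.4144, σ² = 14.20² = 201.64; σ² + n·σ₀² = 201.64 + 7·102.4144 = 918.5408.
Posterior precision = 1/σ₀² + n/σ² = 1/102.4144 + 7/201.64 = (σ² + n·σ₀²)/(σ₀²σ²) = 918.5408/(102.4144·201.64); posterior variance σₙ² = σ₀²σ²/(σ² + n·σ₀²) = 102.4144·201.64/918.5408 = 22.482224.

22.482224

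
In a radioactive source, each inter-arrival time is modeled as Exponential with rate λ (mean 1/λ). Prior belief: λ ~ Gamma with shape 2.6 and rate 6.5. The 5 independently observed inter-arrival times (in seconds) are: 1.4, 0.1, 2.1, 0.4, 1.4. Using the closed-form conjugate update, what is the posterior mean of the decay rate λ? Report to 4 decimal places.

With a Gamma(shape α, rate β) prior on the exponential rate λ, the posterior after n observations with total T = Σxᵢ is Gamma(α+n, β+T).
Sum of observations T = 5.4 seconds; n = 5.
Posterior: Gamma(2.6+5, 6.5+5.4) = Gamma(7.6, 11.9).
Posterior mean of λ = α/β = 7.6/11.9 = 0.6387.

0.6387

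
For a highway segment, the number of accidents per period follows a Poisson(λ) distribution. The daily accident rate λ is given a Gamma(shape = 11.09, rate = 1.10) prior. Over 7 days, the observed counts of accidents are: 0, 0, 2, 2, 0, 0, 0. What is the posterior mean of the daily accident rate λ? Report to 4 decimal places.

1.8630

With a Gamma(shape α, rate β) prior, the Poisson likelihood is conjugate: the posterior is Gamma(α + ΣXᵢ, β + n).
Sum of counts S = 4 over n = 7 days.
Posterior: Gamma(α+S, β+n) = Gamma(11.09+4, 1.10+7) = Gamma(15.09, 8.10).
Posterior mean = α/β = 15.09/8.10 = 1.8630.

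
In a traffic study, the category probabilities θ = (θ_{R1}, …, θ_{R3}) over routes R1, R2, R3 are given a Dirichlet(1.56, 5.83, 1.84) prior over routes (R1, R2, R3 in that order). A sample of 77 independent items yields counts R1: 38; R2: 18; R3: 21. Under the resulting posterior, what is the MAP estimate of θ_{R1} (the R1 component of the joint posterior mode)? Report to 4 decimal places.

The Dirichlet prior is conjugate to the Multinomial likelihood: each posterior αⱼ = prior αⱼ + observed count nⱼ.
Posterior concentration: (39.56, 23.83, 22.84), total = 86.23.
Joint mode component: (α_{R1}−1)/(Σα−K) = 38.56/83.23 = 0.4633.

0.4633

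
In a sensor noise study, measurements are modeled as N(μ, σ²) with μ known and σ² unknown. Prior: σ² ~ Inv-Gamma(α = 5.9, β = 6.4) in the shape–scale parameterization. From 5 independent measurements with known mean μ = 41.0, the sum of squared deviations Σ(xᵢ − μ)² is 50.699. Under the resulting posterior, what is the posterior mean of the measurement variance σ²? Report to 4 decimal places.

With known mean μ and an Inverse-Gamma(α, β) prior on σ², the Normal likelihood is conjugate: posterior is Inv-Gamma(α + n/2, β + Σ(xᵢ−μ)²/2).
Posterior: Inv-Gamma(5.9 + 5/2, 6.4 + 50.699/2) = Inv-Gamma(8.40, 31.7495).
E[σ²|data] = β/(α−1) = 31.7495/7.40 = 4.2905.

4.2905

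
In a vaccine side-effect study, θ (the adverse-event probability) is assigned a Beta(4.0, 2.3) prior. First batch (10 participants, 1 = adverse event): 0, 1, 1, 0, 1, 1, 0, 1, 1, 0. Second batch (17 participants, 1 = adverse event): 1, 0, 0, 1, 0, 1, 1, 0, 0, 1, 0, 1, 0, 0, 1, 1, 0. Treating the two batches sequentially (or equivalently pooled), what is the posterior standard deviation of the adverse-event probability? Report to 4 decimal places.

The Beta prior is conjugate to a Binomial/Bernoulli likelihood; the update adds successes to α and failures to β.
After batch 1: Beta(4.0+6, 2.3+4) = Beta(10.0, 6.3).
After batch 2: Beta(10.0+8, 6.3+9) = Beta(18.0, 15.3).
Var = αβ/((α+β)²(α+β+1)) = 18.0·15.3/(33.3²·34.3) = 0.00724071; SD = √0.00724071 = 0.0851.

0.0851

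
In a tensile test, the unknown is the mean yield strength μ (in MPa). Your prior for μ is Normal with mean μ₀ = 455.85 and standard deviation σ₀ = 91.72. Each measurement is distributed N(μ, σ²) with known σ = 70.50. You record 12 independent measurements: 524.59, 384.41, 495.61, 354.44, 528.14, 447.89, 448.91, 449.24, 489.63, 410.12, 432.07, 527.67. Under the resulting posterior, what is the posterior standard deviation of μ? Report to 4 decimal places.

For Normal data with known variance σ², a Normal(μ₀, σ₀²) prior on μ is conjugate. Posterior precision = 1/σ₀² + n/σ²; posterior mean is the precision-weighted average of μ₀ and x̄.
σ₀² = 91.72² = 8412.5584, σ² = 70.50² = 4970.25; σ² + n·σ₀² = 4970.25 + 12·8412.5584 = 105920.9508.
Posterior precision = 1/σ₀² + n/σ² = 1/8412.5584 + 12/4970.25 = (σ² + n·σ₀²)/(σ₀²σ²) = 105920.9508/(8412.5584·4970.25); posterior variance σₙ² = σ₀²σ²/(σ² + n·σ₀²) = 8412.5584·4970.25/105920.9508 = 394.752106.
Posterior SD = √σₙ² = √(8412.5584·4970.25/105920.9508) = 19.8684.

19.8684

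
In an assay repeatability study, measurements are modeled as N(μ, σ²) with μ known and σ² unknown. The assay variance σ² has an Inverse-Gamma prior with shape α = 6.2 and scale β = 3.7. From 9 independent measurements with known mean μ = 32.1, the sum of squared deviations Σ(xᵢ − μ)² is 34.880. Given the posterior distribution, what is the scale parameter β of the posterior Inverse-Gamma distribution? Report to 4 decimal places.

With known mean μ and an Inverse-Gamma(α, β) prior on σ², the Normal likelihood is conjugate: posterior is Inv-Gamma(α + n/2, β + Σ(xᵢ−μ)²/2).
Posterior: Inv-Gamma(6.2 + 9/2, 3.7 + 34.880/2) = Inv-Gamma(10.70, 21.1400).
Posterior β = 21.1400.

21.1400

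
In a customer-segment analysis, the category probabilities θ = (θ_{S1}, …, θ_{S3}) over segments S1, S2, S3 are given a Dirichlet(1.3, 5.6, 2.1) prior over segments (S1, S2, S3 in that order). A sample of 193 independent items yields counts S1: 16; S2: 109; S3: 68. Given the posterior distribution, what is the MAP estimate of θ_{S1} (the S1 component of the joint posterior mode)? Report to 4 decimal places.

The Dirichlet prior is conjugate to the Multinomial likelihood: each posterior αⱼ = prior αⱼ + observed count nⱼ.
Posterior concentration: (17.3, 114.6, 70.1), total = 202.0.
Joint mode component: (α_{S1}−1)/(Σα−K) = 16.3/199.0 = 0.0819.

0.0819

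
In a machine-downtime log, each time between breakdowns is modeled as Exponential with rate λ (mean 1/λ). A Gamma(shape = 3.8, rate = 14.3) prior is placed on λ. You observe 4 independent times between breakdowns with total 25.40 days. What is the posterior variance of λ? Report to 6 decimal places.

0.004949

With a Gamma(shape α, rate β) prior on the exponential rate λ, the posterior after n observations with total T = Σxᵢ is Gamma(α+n, β+T).
Posterior: Gamma(3.8+4, 14.3+25.40) = Gamma(7.8, 39.70).
Var = α/β² = 0.004949.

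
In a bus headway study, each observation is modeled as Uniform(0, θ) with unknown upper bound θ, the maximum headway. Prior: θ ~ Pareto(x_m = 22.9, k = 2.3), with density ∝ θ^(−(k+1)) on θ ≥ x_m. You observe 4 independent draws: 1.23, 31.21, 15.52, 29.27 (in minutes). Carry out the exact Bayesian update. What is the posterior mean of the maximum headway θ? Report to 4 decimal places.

37.0987

A Pareto(scale x_m, shape k) prior on the upper bound θ of Uniform(0, θ) is conjugate: posterior is Pareto(max(x_m, max xᵢ), k + n).
Sample maximum = 31.21; prior scale x_m = 22.9 → posterior scale = max = 31.21.
Posterior shape = 2.3 + 4 = 6.3.
E[θ|data] = k·x_m/(k−1) = 6.3·31.21/5.3 = 37.0987.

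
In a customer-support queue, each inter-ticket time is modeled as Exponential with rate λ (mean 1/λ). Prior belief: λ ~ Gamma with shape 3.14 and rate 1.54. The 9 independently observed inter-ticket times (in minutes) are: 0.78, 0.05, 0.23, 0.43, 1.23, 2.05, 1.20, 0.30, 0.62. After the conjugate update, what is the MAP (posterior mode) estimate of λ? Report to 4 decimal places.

With a Gamma(shape α, rate β) prior on the exponential rate λ, the posterior after n observations with total T = Σxᵢ is Gamma(α+n, β+T).
Sum of observations T = 6.89 minutes; n = 9.
Posterior: Gamma(3.14+9, 1.54+6.89) = Gamma(12.14, 8.43).
Mode = (α−1)/β = 1.3215.

1.3215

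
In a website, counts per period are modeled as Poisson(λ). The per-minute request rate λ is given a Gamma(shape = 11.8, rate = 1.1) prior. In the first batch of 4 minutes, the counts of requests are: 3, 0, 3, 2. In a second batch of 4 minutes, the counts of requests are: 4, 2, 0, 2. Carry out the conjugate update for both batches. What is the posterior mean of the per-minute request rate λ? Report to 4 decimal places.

3.0549

With a Gamma(shape α, rate β) prior, the Poisson likelihood is conjugate: the posterior is Gamma(α + ΣXᵢ, β + n).
Batch 1: sum of counts S = 8 over n = 4 minutes.
After batch 1: Gamma(α+S, β+n) = Gamma(11.8+8, 1.1+4) = Gamma(19.8, 5.1).
Batch 2: sum of counts S = 8 over n = 4 minutes.
After batch 2: Gamma(α+S, β+n) = Gamma(19.8+8, 5.1+4) = Gamma(27.8, 9.1).
Posterior mean = α/β = 27.8/9.1 = 3.0549.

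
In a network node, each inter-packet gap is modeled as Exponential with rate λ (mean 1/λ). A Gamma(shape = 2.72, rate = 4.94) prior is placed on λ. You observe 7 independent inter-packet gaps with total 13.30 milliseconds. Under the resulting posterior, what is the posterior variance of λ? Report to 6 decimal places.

0.029216

With a Gamma(shape α, rate β) prior on the exponential rate λ, the posterior after n observations with total T = Σxᵢ is Gamma(α+n, β+T).
Posterior: Gamma(2.72+7, 4.94+13.30) = Gamma(9.72, 18.24).
Var = α/β² = 0.029216.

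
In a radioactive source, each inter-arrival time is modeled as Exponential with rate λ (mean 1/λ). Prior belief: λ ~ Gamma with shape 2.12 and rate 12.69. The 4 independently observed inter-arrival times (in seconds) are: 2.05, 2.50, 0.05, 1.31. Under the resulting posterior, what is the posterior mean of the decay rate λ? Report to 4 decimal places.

0.3290

With a Gamma(shape α, rate β) prior on the exponential rate λ, the posterior after n observations with total T = Σxᵢ is Gamma(α+n, β+T).
Sum of observations T = 5.91 seconds; n = 4.
Posterior: Gamma(2.12+4, 12.69+5.91) = Gamma(6.12, 18.60).
Posterior mean of λ = α/β = 6.12/18.60 = 0.3290.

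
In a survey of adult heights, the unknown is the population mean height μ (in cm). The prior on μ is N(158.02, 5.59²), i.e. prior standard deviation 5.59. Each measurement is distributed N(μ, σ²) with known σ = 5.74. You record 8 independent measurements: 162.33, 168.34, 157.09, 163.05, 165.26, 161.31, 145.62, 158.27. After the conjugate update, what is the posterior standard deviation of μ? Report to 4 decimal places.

1.9076

For Normal data with known variance σ², a Normal(μ₀, σ₀²) prior on μ is conjugate. Posterior precision = 1/σ₀² + n/σ²; posterior mean is the precision-weighted average of μ₀ and x̄.
σ₀² = 5.59² = 31.2481, σ² = 5.74² = 32.9476; σ² + n·σ₀² = 32.9476 + 8·31.2481 = 282.9324.
Posterior precision = 1/σ₀² + n/σ² = 1/31.2481 + 8/32.9476 = (σ² + n·σ₀²)/(σ₀²σ²) = 282.9324/(31.2481·32.9476); posterior variance σₙ² = σ₀²σ²/(σ² + n·σ₀²) = 31.2481·32.9476/282.9324 = 3.638855.
Posterior SD = √σₙ² = √(31.2481·32.9476/282.9324) = 1.9076.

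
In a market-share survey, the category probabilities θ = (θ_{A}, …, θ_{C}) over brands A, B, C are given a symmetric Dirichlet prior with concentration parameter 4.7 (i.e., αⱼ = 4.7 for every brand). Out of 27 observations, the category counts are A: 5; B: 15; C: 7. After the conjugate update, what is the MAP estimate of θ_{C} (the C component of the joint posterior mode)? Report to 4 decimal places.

0.2808

The Dirichlet prior is conjugate to the Multinomial likelihood: each posterior αⱼ = prior αⱼ + observed count nⱼ.
Posterior concentration: (9.7, 19.7, 11.7), total = 41.1.
Joint mode component: (α_{C}−1)/(Σα−K) = 10.7/38.1 = 0.2808.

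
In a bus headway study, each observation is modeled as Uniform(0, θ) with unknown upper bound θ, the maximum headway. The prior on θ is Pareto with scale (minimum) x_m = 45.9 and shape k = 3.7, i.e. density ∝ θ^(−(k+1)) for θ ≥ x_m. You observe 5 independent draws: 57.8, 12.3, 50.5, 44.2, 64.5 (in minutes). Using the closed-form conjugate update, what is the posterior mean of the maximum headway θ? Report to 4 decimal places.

72.8766

A Pareto(scale x_m, shape k) prior on the upper bound θ of Uniform(0, θ) is conjugate: posterior is Pareto(max(x_m, max xᵢ), k + n).
Sample maximum = 64.5; prior scale x_m = 45.9 → posterior scale = max = 64.5.
Posterior shape = 3.7 + 5 = 8.7.
E[θ|data] = k·x_m/(k−1) = 8.7·64.5/7.7 = 72.8766.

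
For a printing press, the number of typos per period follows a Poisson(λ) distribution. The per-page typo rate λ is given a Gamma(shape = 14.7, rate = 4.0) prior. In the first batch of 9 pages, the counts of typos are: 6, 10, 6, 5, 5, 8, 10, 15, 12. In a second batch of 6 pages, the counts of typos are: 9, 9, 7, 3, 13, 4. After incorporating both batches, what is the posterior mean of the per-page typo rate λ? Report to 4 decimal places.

With a Gamma(shape α, rate β) prior, the Poisson likelihood is conjugate: the posterior is Gamma(α + ΣXᵢ, β + n).
Batch 1: sum of counts S = 77 over n = 9 pages.
After batch 1: Gamma(α+S, β+n) = Gamma(14.7+77, 4.0+9) = Gamma(91.7, 13.0).
Batch 2: sum of counts S = 45 over n = 6 pages.
After batch 2: Gamma(α+S, β+n) = Gamma(91.7+45, 13.0+6) = Gamma(136.7, 19.0).
Posterior mean = α/β = 136.7/19.0 = 7.1947.

7.1947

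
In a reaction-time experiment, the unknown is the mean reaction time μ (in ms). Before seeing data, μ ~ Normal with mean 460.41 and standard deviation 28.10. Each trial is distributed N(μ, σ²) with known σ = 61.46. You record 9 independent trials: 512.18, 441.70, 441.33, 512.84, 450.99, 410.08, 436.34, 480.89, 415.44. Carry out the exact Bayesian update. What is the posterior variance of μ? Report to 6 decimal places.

274.041501

For Normal data with known variance σ², a Normal(μ₀, σ₀²) prior on μ is conjugate. Posterior precision = 1/σ₀² + n/σ²; posterior mean is the precision-weighted average of μ₀ and x̄.
σ₀² = 28.10² = 789.61, σ² = 61.46² = 3777.3316; σ² + n·σ₀² = 3777.3316 + 9·789.61 = 10883.8216.
Posterior precision = 1/σ₀² + n/σ² = 1/789.61 + 9/3777.3316 = (σ² + n·σ₀²)/(σ₀²σ²) = 10883.8216/(789.61·3777.3316); posterior variance σₙ² = σ₀²σ²/(σ² + n·σ₀²) = 789.61·3777.3316/10883.8216 = 274.041501.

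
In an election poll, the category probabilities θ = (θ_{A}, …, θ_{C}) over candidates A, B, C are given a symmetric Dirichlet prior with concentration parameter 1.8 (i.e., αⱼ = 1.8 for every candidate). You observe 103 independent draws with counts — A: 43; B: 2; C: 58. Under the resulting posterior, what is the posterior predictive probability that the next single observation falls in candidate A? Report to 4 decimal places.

0.4133

The Dirichlet prior is conjugate to the Multinomial likelihood: each posterior αⱼ = prior αⱼ + observed count nⱼ.
Posterior concentration: (44.8, 3.8, 59.8), total = 108.4.
P(next = A | data) = α_{A}/Σα = 0.4133.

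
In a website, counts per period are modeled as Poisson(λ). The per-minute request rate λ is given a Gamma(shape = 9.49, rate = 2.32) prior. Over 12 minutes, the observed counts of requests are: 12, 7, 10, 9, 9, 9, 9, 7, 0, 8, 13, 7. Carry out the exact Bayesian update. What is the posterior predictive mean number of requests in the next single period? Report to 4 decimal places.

With a Gamma(shape α, rate β) prior, the Poisson likelihood is conjugate: the posterior is Gamma(α + ΣXᵢ, β + n).
Sum of counts S = 100 over n = 12 minutes.
Posterior: Gamma(α+S, β+n) = Gamma(9.49+100, 2.32+12) = Gamma(109.49, 14.32).
The predictive distribution for one future period is NegBinom with mean α/β = 7.6459.

7.6459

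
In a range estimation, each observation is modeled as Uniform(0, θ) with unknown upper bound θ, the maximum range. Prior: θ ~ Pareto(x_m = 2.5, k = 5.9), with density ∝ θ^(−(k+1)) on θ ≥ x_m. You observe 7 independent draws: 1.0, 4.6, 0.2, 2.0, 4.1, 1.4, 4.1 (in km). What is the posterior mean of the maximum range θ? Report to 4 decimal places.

4.9866

A Pareto(scale x_m, shape k) prior on the upper bound θ of Uniform(0, θ) is conjugate: posterior is Pareto(max(x_m, max xᵢ), k + n).
Sample maximum = 4.6; prior scale x_m = 2.5 → posterior scale = max = 4.6.
Posterior shape = 5.9 + 7 = 12.9.
E[θ|data] = k·x_m/(k−1) = 12.9·4.6/11.9 = 4.9866.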